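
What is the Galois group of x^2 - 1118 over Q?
Gal(K/Q) = Z/2Z (cyclic of order 2)

x^2 - 1118 is irreducible over Q since 1118 is not a rational square. The splitting field Q(sqrt(1118)) has degree 2 over Q, and its unique nontrivial automorphism is sqrt(1118) ↦ -sqrt(1118). Hence Gal(Q(sqrt(1118))/Q) = Z/2Z.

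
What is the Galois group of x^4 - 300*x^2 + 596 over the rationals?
Gal(K/Q) = V_4 (Klein four-group, Z/2Z × Z/2Z)

f factors as (x^2 - 2)(x^2 - 298), so the splitting field is K = Q(sqrt(2), sqrt(298)). The elements 2, 298, 596 are all non-squares in Q, so sqrt(2) and sqrt(298) generate independent quadratic extensions. Thus [K:Q] = 4 and Gal(K/Q) is generated by the two order-2 automorphisms sqrt(2) ↦ -sqrt(2) and sqrt(298) ↦ -sqrt(298), giving V_4.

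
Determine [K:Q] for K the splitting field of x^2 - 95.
[K:Q] = 2

The polynomial x^2 - 95 is irreducible over Q since 95 is not a perfect square. Its splitting field is Q(sqrt(95)), which has degree 2 over Q.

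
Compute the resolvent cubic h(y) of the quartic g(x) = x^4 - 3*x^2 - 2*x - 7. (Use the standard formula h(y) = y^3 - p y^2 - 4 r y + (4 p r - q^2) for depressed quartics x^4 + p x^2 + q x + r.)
h(y) = y^3 + 3*y^2 + 28*y + 80

Identify coefficients: p = -3, q = -2, r = -7.
Plug into h(y) = y^3 - p y^2 - 4 r y + (4 p r - q^2):
  h(y) = y^3 - (-3) y^2 - 4*(-7) y + (4*(-3)*(-7) - (-2)^2)
       = y^3 + (3) y^2 + (28) y + (80).
Simplifying: h(y) = y^3 + 3*y^2 + 28*y + 80.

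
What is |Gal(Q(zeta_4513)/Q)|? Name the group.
|Gal(Q(zeta_4513)/Q)| = phi(4513) = 4512; group ≅ (Z/4513Z)^* ≅ Z/4512Z

The n-th cyclotomic polynomial Φ_4513(x) is the minimal polynomial of zeta_4513 over Q and has degree phi(4513) = 4512. So Q(zeta_4513) is a degree-4512 Galois extension with Galois group (Z/4513Z)^*. (Z/4513Z)^* is cyclic since 4513 is an odd prime power (or 4). Hence Gal(Q(zeta_4513)/Q) ≅ Z/4512Z.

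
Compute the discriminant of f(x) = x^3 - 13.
Δ = -4563

For a depressed cubic x^3 + p x + q the discriminant is Δ = -4 p^3 - 27 q^2 = -4*(0)^3 - 27*(-13)^2 = 0 - 4563 = -4563.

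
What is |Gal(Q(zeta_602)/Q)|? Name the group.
|Gal(Q(zeta_602)/Q)| = phi(602) = 252; group ≅ (Z/602Z)^* ≅ Z/6Z × Z/42Z

The n-th cyclotomic polynomial Φ_602(x) is the minimal polynomial of zeta_602 over Q and has degree phi(602) = 252. So Q(zeta_602) is a degree-252 Galois extension with Galois group (Z/602Z)^*. By CRT, (Z/602Z)^* ≅ (Z/2Z)^* × (Z/7Z)^* × (Z/43Z)^*. Each prime-power unit group is (Z/2Z)^* ≅ trivial group (order 1); (Z/7Z)^* ≅ Z/6Z; (Z/43Z)^* ≅ Z/42Z. Hence Gal(Q(zeta_602)/Q) ≅ Z/6Z × Z/42Z.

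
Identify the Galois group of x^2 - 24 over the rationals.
Gal(K/Q) = Z/2Z (cyclic of order 2)

x^2 - 24 is irreducible over Q since 24 is not a rational square. The splitting field Q(sqrt(24)) has degree 2 over Q, and its unique nontrivial automorphism is sqrt(24) ↦ -sqrt(24). Hence Gal(Q(sqrt(24))/Q) = Z/2Z.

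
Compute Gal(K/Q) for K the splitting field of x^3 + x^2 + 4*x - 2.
Gal(K/Q) = S_3 (symmetric group of order 6)

Compute the discriminant of x^3 + (1)*x^2 + (4)*x + (-2): Δ = -484. Since Δ is not a rational square, the Galois group is not contained in A_3; it must be the full S_3 (irreducibility of the cubic rules out anything smaller).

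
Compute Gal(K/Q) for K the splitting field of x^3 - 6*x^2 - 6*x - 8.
Gal(K/Q) = S_3 (symmetric group of order 6)

Compute the discriminant of x^3 + (-6)*x^2 + (-6)*x + (-8): Δ = -11664. Since Δ is not a rational square, the Galois group is not contained in A_3; it must be the full S_3 (irreducibility of the cubic rules out anything smaller).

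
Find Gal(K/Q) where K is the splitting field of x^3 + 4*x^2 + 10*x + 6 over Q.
Gal(K/Q) = S_3 (symmetric group of order 6)

Compute the discriminant of x^3 + (4)*x^2 + (10)*x + (6): Δ = -588. Since Δ is not a rational square, the Galois group is not contained in A_3; it must be the full S_3 (irreducibility of the cubic rules out anything smaller).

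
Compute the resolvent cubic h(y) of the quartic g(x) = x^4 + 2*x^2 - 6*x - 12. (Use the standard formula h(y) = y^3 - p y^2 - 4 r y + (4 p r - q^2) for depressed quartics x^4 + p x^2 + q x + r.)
h(y) = y^3 - 2*y^2 + 48*y - 132

Identify coefficients: p = 2, q = -6, r = -12.
Plug into h(y) = y^3 - p y^2 - 4 r y + (4 p r - q^2):
  h(y) = y^3 - (2) y^2 - 4*(-12) y + (4*(2)*(-12) - (-6)^2)
       = y^3 + (-2) y^2 + (48) y + (-132).
Simplifying: h(y) = y^3 - 2*y^2 + 48*y - 132.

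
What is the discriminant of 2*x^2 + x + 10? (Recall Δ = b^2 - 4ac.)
Δ = -79

For a quadratic a x^2 + b x + c the discriminant is Δ = b^2 - 4ac = (1)^2 - 4*(2)*(10) = 1 - (80) = -79.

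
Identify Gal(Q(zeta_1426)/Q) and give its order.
|Gal(Q(zeta_1426)/Q)| = phi(1426) = 660; group ≅ (Z/1426Z)^* ≅ Z/22Z × Z/30Z

The n-th cyclotomic polynomial Φ_1426(x) is the minimal polynomial of zeta_1426 over Q and has degree phi(1426) = 660. So Q(zeta_1426) is a degree-660 Galois extension with Galois group (Z/1426Z)^*. By CRT, (Z/1426Z)^* ≅ (Z/2Z)^* × (Z/23Z)^* × (Z/31Z)^*. Each prime-power unit group is (Z/2Z)^* ≅ trivial group (order 1); (Z/23Z)^* ≅ Z/22Z; (Z/31Z)^* ≅ Z/30Z. Hence Gal(Q(zeta_1426)/Q) ≅ Z/22Z × Z/30Z.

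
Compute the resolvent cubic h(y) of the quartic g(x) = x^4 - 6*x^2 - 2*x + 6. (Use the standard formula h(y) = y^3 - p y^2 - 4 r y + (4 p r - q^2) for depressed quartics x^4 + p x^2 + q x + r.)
h(y) = y^3 + 6*y^2 - 24*y - 148

Identify coefficients: p = -6, q = -2, r = 6.
Plug into h(y) = y^3 - p y^2 - 4 r y + (4 p r - q^2):
  h(y) = y^3 - (-6) y^2 - 4*(6) y + (4*(-6)*(6) - (-2)^2)
       = y^3 + (6) y^2 + (-24) y + (-148).
Simplifying: h(y) = y^3 + 6*y^2 - 24*y - 148.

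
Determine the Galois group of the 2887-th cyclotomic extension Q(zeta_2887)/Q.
|Gal(Q(zeta_2887)/Q)| = phi(2887) = 2886; group ≅ (Z/2887Z)^* ≅ Z/2886Z

The n-th cyclotomic polynomial Φ_2887(x) is the minimal polynomial of zeta_2887 over Q and has degree phi(2887) = 2886. So Q(zeta_2887) is a degree-2886 Galois extension with Galois group (Z/2887Z)^*. (Z/2887Z)^* is cyclic since 2887 is an odd prime power (or 4). Hence Gal(Q(zeta_2887)/Q) ≅ Z/2886Z.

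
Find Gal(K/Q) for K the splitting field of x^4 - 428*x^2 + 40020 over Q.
Gal(K/Q) = V_4 (Klein four-group, Z/2Z × Z/2Z)

f factors as (x^2 - 138)(x^2 - 290), so the splitting field is K = Q(sqrt(138), sqrt(290)). The elements 138, 290, 40020 are all non-squares in Q, so sqrt(138) and sqrt(290) generate independent quadratic extensions. Thus [K:Q] = 4 and Gal(K/Q) is generated by the two order-2 automorphisms sqrt(138) ↦ -sqrt(138) and sqrt(290) ↦ -sqrt(290), giving V_4.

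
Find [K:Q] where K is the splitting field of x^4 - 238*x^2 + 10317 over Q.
[K:Q] = 4

f factors as (x^2 - 181)(x^2 - 57); the splitting field is K = Q(sqrt(181), sqrt(57)). Since 181, 57, and 10317 are all non-squares in Q, the three subfields Q(sqrt(181)), Q(sqrt(57)), Q(sqrt(10317)) are distinct degree-2 extensions, so [K:Q] = 4 (Klein four Galois group).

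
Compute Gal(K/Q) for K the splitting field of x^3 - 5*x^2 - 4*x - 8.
Gal(K/Q) = S_3 (symmetric group of order 6)

Compute the discriminant of x^3 + (-5)*x^2 + (-4)*x + (-8): Δ = -7952. Since Δ is not a rational square, the Galois group is not contained in A_3; it must be the full S_3 (irreducibility of the cubic rules out anything smaller).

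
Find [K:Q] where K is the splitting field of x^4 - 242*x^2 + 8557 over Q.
[K:Q] = 4

f factors as (x^2 - 199)(x^2 - 43); the splitting field is K = Q(sqrt(199), sqrt(43)). Since 199, 43, and 8557 are all non-squares in Q, the three subfields Q(sqrt(199)), Q(sqrt(43)), Q(sqrt(8557)) are distinct degree-2 extensions, so [K:Q] = 4 (Klein four Galois group).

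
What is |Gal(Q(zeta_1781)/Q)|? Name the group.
|Gal(Q(zeta_1781)/Q)| = phi(1781) = 1632; group ≅ (Z/1781Z)^* ≅ Z/12Z × Z/136Z

The n-th cyclotomic polynomial Φ_1781(x) is the minimal polynomial of zeta_1781 over Q and has degree phi(1781) = 1632. So Q(zeta_1781) is a degree-1632 Galois extension with Galois group (Z/1781Z)^*. By CRT, (Z/1781Z)^* ≅ (Z/13Z)^* × (Z/137Z)^*. Each prime-power unit group is (Z/13Z)^* ≅ Z/12Z; (Z/137Z)^* ≅ Z/136Z. Hence Gal(Q(zeta_1781)/Q) ≅ Z/12Z × Z/136Z.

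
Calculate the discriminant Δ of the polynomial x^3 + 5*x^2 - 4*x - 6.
Δ = 4844

For x^3 + a x^2 + b x + c the discriminant is Δ = 18 a b c - 4 a^3 c + a^2 b^2 - 4 b^3 - 27 c^2.
Plug a = 5, b = -4, c = -6:
  18*(5)*(-4)*(-6) - 4*(5)^3*(-6) + (5)^2*(-4)^2 - 4*(-4)^3 - 27*(-6)^2
  = 2160 + (3000) + 400 + (256) + (-972)
  = 4844.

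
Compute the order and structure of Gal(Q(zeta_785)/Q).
|Gal(Q(zeta_785)/Q)| = phi(785) = 624; group ≅ (Z/785Z)^* ≅ Z/4Z × Z/156Z

The n-th cyclotomic polynomial Φ_785(x) is the minimal polynomial of zeta_785 over Q and has degree phi(785) = 624. So Q(zeta_785) is a degree-624 Galois extension with Galois group (Z/785Z)^*. By CRT, (Z/785Z)^* ≅ (Z/5Z)^* × (Z/157Z)^*. Each prime-power unit group is (Z/5Z)^* ≅ Z/4Z; (Z/157Z)^* ≅ Z/156Z. Hence Gal(Q(zeta_785)/Q) ≅ Z/4Z × Z/156Z.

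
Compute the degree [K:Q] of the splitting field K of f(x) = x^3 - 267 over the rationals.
[K:Q] = 6

x^3 - 267 has one real root r = 267^(1/3) and two complex roots r*zeta_3, r*zeta_3^2 where zeta_3 = e^(2*pi*i/3). The splitting field is Q(r, zeta_3). [Q(r):Q] = 3 and [Q(zeta_3):Q] = 2 with gcd = 1, so [Q(r, zeta_3):Q] = 3 * 2 = 6.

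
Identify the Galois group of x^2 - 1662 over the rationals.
Gal(K/Q) = Z/2Z (cyclic of order 2)

x^2 - 1662 is irreducible over Q since 1662 is not a rational square. The splitting field Q(sqrt(1662)) has degree 2 over Q, and its unique nontrivial automorphism is sqrt(1662) ↦ -sqrt(1662). Hence Gal(Q(sqrt(1662))/Q) = Z/2Z.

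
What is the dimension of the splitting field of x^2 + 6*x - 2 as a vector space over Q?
[K:Q] = 2

The discriminant of x^2 + (6)*x + (-2) is b^2 - 4c = 36 - (-8) = 44. Since 44 is not a perfect square in Q, the polynomial is irreducible over Q. Its two roots generate a degree-2 extension, so [K:Q] = 2.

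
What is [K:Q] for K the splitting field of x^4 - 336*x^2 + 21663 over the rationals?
[K:Q] = 4

f factors as (x^2 - 87)(x^2 - 249); the splitting field is K = Q(sqrt(87), sqrt(249)). Since 87, 249, and 21663 are all non-squares in Q, the three subfields Q(sqrt(87)), Q(sqrt(249)), Q(sqrt(21663)) are distinct degree-2 extensions, so [K:Q] = 4 (Klein four Galois group).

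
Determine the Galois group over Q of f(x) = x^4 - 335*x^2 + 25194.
Gal(K/Q) = V_4 (Klein four-group, Z/2Z × Z/2Z)

f factors as (x^2 - 114)(x^2 - 221), so the splitting field is K = Q(sqrt(114), sqrt(221)). The elements 114, 221, 25194 are all non-squares in Q, so sqrt(114) and sqrt(221) generate independent quadratic extensions. Thus [K:Q] = 4 and Gal(K/Q) is generated by the two order-2 automorphisms sqrt(114) ↦ -sqrt(114) and sqrt(221) ↦ -sqrt(221), giving V_4.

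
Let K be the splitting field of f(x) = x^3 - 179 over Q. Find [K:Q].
[K:Q] = 6

x^3 - 179 has one real root r = 179^(1/3) and two complex roots r*zeta_3, r*zeta_3^2 where zeta_3 = e^(2*pi*i/3). The splitting field is Q(r, zeta_3). [Q(r):Q] = 3 and [Q(zeta_3):Q] = 2 with gcd = 1, so [Q(r, zeta_3):Q] = 3 * 2 = 6.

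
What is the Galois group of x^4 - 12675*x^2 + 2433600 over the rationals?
Gal(K/Q) = Z/2Z (cyclic of order 2)

f factors as (x^2 - 12480)(x^2 - 195), so the splitting field is K = Q(sqrt(12480), sqrt(195)). The squarefree part of 12480 is 195 and the squarefree part of 195 is also 195, so sqrt(12480) and sqrt(195) are both rational multiples of sqrt(195). Hence Q(sqrt(12480)) = Q(sqrt(195)) = Q(sqrt(195)), and the splitting field collapses to a single degree-2 extension with Galois group Z/2Z.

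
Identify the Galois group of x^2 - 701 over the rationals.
Gal(K/Q) = Z/2Z (cyclic of order 2)

x^2 - 701 is irreducible over Q since 701 is not a rational square. The splitting field Q(sqrt(701)) has degree 2 over Q, and its unique nontrivial automorphism is sqrt(701) ↦ -sqrt(701). Hence Gal(Q(sqrt(701))/Q) = Z/2Z.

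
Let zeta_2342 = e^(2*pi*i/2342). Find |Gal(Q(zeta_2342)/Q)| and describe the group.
|Gal(Q(zeta_2342)/Q)| = phi(2342) = 1170; group ≅ (Z/2342Z)^* ≅ Z/1170Z

The n-th cyclotomic polynomial Φ_2342(x) is the minimal polynomial of zeta_2342 over Q and has degree phi(2342) = 1170. So Q(zeta_2342) is a degree-1170 Galois extension with Galois group (Z/2342Z)^*. By CRT, (Z/2342Z)^* ≅ (Z/2Z)^* × (Z/1171Z)^*. Each prime-power unit group is (Z/2Z)^* ≅ trivial group (order 1); (Z/1171Z)^* ≅ Z/1170Z. Hence Gal(Q(zeta_2342)/Q) ≅ Z/1170Z.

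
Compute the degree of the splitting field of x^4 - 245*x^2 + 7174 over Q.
[K:Q] = 4

f factors as (x^2 - 211)(x^2 - 34); the splitting field is K = Q(sqrt(211), sqrt(34)). Since 211, 34, and 7174 are all non-squares in Q, the three subfields Q(sqrt(211)), Q(sqrt(34)), Q(sqrt(7174)) are distinct degree-2 extensions, so [K:Q] = 4 (Klein four Galois group).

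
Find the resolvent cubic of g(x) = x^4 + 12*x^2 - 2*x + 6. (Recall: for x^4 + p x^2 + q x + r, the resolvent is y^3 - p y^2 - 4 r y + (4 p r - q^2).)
h(y) = y^3 - 12*y^2 - 24*y + 284

Identify coefficients: p = 12, q = -2, r = 6.
Plug into h(y) = y^3 - p y^2 - 4 r y + (4 p r - q^2):
  h(y) = y^3 - (12) y^2 - 4*(6) y + (4*(12)*(6) - (-2)^2)
       = y^3 + (-12) y^2 + (-24) y + (284).
Simplifying: h(y) = y^3 - 12*y^2 - 24*y + 284.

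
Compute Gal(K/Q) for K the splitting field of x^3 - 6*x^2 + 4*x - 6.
Gal(K/Q) = S_3 (symmetric group of order 6)

Compute the discriminant of x^3 + (-6)*x^2 + (4)*x + (-6): Δ = -3244. Since Δ is not a rational square, the Galois group is not contained in A_3; it must be the full S_3 (irreducibility of the cubic rules out anything smaller).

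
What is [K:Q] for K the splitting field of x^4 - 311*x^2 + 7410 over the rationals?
[K:Q] = 4

f factors as (x^2 - 26)(x^2 - 285); the splitting field is K = Q(sqrt(26), sqrt(285)). Since 26, 285, and 7410 are all non-squares in Q, the three subfields Q(sqrt(26)), Q(sqrt(285)), Q(sqrt(7410)) are distinct degree-2 extensions, so [K:Q] = 4 (Klein four Galois group).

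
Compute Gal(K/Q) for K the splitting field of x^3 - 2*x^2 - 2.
Gal(K/Q) = S_3 (symmetric group of order 6)

Compute the discriminant of x^3 + (-2)*x^2 + (0)*x + (-2): Δ = -172. Since Δ is not a rational square, the Galois group is not contained in A_3; it must be the full S_3 (irreducibility of the cubic rules out anything smaller).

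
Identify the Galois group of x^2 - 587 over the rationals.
Gal(K/Q) = Z/2Z (cyclic of order 2)

x^2 - 587 is irreducible over Q since 587 is not a rational square. The splitting field Q(sqrt(587)) has degree 2 over Q, and its unique nontrivial automorphism is sqrt(587) ↦ -sqrt(587). Hence Gal(Q(sqrt(587))/Q) = Z/2Z.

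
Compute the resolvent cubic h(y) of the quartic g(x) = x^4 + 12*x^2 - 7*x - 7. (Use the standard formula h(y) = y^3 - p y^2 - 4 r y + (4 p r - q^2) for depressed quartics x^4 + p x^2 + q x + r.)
h(y) = y^3 - 12*y^2 + 28*y - 385

Identify coefficients: p = 12, q = -7, r = -7.
Plug into h(y) = y^3 - p y^2 - 4 r y + (4 p r - q^2):
  h(y) = y^3 - (12) y^2 - 4*(-7) y + (4*(12)*(-7) - (-7)^2)
       = y^3 + (-12) y^2 + (28) y + (-385).
Simplifying: h(y) = y^3 - 12*y^2 + 28*y - 385.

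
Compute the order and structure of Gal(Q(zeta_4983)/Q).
|Gal(Q(zeta_4983)/Q)| = phi(4983) = 3000; group ≅ (Z/4983Z)^* ≅ Z/2Z × Z/10Z × Z/150Z

The n-th cyclotomic polynomial Φ_4983(x) is the minimal polynomial of zeta_4983 over Q and has degree phi(4983) = 3000. So Q(zeta_4983) is a degree-3000 Galois extension with Galois group (Z/4983Z)^*. By CRT, (Z/4983Z)^* ≅ (Z/3Z)^* × (Z/11Z)^* × (Z/151Z)^*. Each prime-power unit group is (Z/3Z)^* ≅ Z/2Z; (Z/11Z)^* ≅ Z/10Z; (Z/151Z)^* ≅ Z/150Z. Hence Gal(Q(zeta_4983)/Q) ≅ Z/2Z × Z/10Z × Z/150Z.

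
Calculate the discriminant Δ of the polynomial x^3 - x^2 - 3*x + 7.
Δ = -800

For x^3 + a x^2 + b x + c the discriminant is Δ = 18 a b c - 4 a^3 c + a^2 b^2 - 4 b^3 - 27 c^2.
Plug a = -1, b = -3, c = 7:
  18*(-1)*(-3)*(7) - 4*(-1)^3*(7) + (-1)^2*(-3)^2 - 4*(-3)^3 - 27*(7)^2
  = 378 + (28) + 9 + (108) + (-1323)
  = -800.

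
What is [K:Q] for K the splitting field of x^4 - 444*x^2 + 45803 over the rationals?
[K:Q] = 4

f factors as (x^2 - 163)(x^2 - 281); the splitting field is K = Q(sqrt(163), sqrt(281)). Since 163, 281, and 45803 are all non-squares in Q, the three subfields Q(sqrt(163)), Q(sqrt(281)), Q(sqrt(45803)) are distinct degree-2 extensions, so [K:Q] = 4 (Klein four Galois group).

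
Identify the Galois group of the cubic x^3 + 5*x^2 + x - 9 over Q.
Gal(K/Q) = S_3 (symmetric group of order 6)

Compute the discriminant of x^3 + (5)*x^2 + (1)*x + (-9): Δ = 1524. Since Δ is not a rational square, the Galois group is not contained in A_3; it must be the full S_3 (irreducibility of the cubic rules out anything smaller).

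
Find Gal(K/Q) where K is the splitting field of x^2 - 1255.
Gal(K/Q) = Z/2Z (cyclic of order 2)

x^2 - 1255 is irreducible over Q since 1255 is not a rational square. The splitting field Q(sqrt(1255)) has degree 2 over Q, and its unique nontrivial automorphism is sqrt(1255) ↦ -sqrt(1255). Hence Gal(Q(sqrt(1255))/Q) = Z/2Z.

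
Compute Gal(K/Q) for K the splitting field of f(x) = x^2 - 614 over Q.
Gal(K/Q) = Z/2Z (cyclic of order 2)

x^2 - 614 is irreducible over Q since 614 is not a rational square. The splitting field Q(sqrt(614)) has degree 2 over Q, and its unique nontrivial automorphism is sqrt(614) ↦ -sqrt(614). Hence Gal(Q(sqrt(614))/Q) = Z/2Z.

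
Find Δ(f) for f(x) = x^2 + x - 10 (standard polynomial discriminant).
Δ = 41

For a quadratic a x^2 + b x + c the discriminant is Δ = b^2 - 4ac = (1)^2 - 4*(1)*(-10) = 1 - (-40) = 41.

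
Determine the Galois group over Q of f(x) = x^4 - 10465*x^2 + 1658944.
Gal(K/Q) = Z/2Z (cyclic of order 2)

f factors as (x^2 - 161)(x^2 - 10304), so the splitting field is K = Q(sqrt(161), sqrt(10304)). The squarefree part of 161 is 161 and the squarefree part of 10304 is also 161, so sqrt(161) and sqrt(10304) are both rational multiples of sqrt(161). Hence Q(sqrt(161)) = Q(sqrt(10304)) = Q(sqrt(161)), and the splitting field collapses to a single degree-2 extension with Galois group Z/2Z.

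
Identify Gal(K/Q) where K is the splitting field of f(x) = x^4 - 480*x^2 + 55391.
Gal(K/Q) = V_4 (Klein four-group, Z/2Z × Z/2Z)

f factors as (x^2 - 193)(x^2 - 287), so the splitting field is K = Q(sqrt(193), sqrt(287)). The elements 193, 287, 55391 are all non-squares in Q, so sqrt(193) and sqrt(287) generate independent quadratic extensions. Thus [K:Q] = 4 and Gal(K/Q) is generated by the two order-2 automorphisms sqrt(193) ↦ -sqrt(193) and sqrt(287) ↦ -sqrt(287), giving V_4.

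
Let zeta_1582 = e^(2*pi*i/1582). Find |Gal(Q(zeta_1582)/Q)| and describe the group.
|Gal(Q(zeta_1582)/Q)| = phi(1582) = 672; group ≅ (Z/1582Z)^* ≅ Z/6Z × Z/112Z

The n-th cyclotomic polynomial Φ_1582(x) is the minimal polynomial of zeta_1582 over Q and has degree phi(1582) = 672. So Q(zeta_1582) is a degree-672 Galois extension with Galois group (Z/1582Z)^*. By CRT, (Z/1582Z)^* ≅ (Z/2Z)^* × (Z/7Z)^* × (Z/113Z)^*. Each prime-power unit group is (Z/2Z)^* ≅ trivial group (order 1); (Z/7Z)^* ≅ Z/6Z; (Z/113Z)^* ≅ Z/112Z. Hence Gal(Q(zeta_1582)/Q) ≅ Z/6Z × Z/112Z.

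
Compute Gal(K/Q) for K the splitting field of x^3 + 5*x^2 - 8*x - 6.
Gal(K/Q) = S_3 (symmetric group of order 6)

Compute the discriminant of x^3 + (5)*x^2 + (-8)*x + (-6): Δ = 9996. Since Δ is not a rational square, the Galois group is not contained in A_3; it must be the full S_3 (irreducibility of the cubic rules out anything smaller).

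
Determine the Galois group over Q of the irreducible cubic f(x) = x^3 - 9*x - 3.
Gal(K/Q) = S_3 (symmetric group of order 6)

Compute the discriminant of x^3 + (0)*x^2 + (-9)*x + (-3): Δ = 2673. Since Δ is not a rational square, the Galois group is not contained in A_3; it must be the full S_3 (irreducibility of the cubic rules out anything smaller).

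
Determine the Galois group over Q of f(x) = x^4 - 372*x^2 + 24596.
Gal(K/Q) = V_4 (Klein four-group, Z/2Z × Z/2Z)

f factors as (x^2 - 286)(x^2 - 86), so the splitting field is K = Q(sqrt(286), sqrt(86)). The elements 286, 86, 24596 are all non-squares in Q, so sqrt(286) and sqrt(86) generate independent quadratic extensions. Thus [K:Q] = 4 and Gal(K/Q) is generated by the two order-2 automorphisms sqrt(286) ↦ -sqrt(286) and sqrt(86) ↦ -sqrt(86), giving V_4.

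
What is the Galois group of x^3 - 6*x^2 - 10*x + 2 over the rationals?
Gal(K/Q) = S_3 (symmetric group of order 6)

Compute the discriminant of x^3 + (-6)*x^2 + (-10)*x + (2): Δ = 11380. Since Δ is not a rational square, the Galois group is not contained in A_3; it must be the full S_3 (irreducibility of the cubic rules out anything smaller).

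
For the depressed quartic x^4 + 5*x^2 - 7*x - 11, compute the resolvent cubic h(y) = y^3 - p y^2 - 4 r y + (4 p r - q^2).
h(y) = y^3 - 5*y^2 + 44*y - 269

Identify coefficients: p = 5, q = -7, r = -11.
Plug into h(y) = y^3 - p y^2 - 4 r y + (4 p r - q^2):
  h(y) = y^3 - (5) y^2 - 4*(-11) y + (4*(5)*(-11) - (-7)^2)
       = y^3 + (-5) y^2 + (44) y + (-269).
Simplifying: h(y) = y^3 - 5*y^2 + 44*y - 269.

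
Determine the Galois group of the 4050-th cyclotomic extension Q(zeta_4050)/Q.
|Gal(Q(zeta_4050)/Q)| = phi(4050) = 1080; group ≅ (Z/4050Z)^* ≅ Z/20Z × Z/54Z

The n-th cyclotomic polynomial Φ_4050(x) is the minimal polynomial of zeta_4050 over Q and has degree phi(4050) = 1080. So Q(zeta_4050) is a degree-1080 Galois extension with Galois group (Z/4050Z)^*. By CRT, (Z/4050Z)^* ≅ (Z/2Z)^* × (Z/81Z)^* × (Z/25Z)^*. Each prime-power unit group is (Z/2Z)^* ≅ trivial group (order 1); (Z/81Z)^* ≅ Z/54Z; (Z/25Z)^* ≅ Z/20Z. Hence Gal(Q(zeta_4050)/Q) ≅ Z/20Z × Z/54Z.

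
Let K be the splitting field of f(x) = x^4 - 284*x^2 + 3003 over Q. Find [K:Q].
[K:Q] = 4

f factors as (x^2 - 11)(x^2 - 273); the splitting field is K = Q(sqrt(11), sqrt(273)). Since 11, 273, and 3003 are all non-squares in Q, the three subfields Q(sqrt(11)), Q(sqrt(273)), Q(sqrt(3003)) are distinct degree-2 extensions, so [K:Q] = 4 (Klein four Galois group).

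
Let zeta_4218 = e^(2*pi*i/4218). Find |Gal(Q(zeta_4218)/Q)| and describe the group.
|Gal(Q(zeta_4218)/Q)| = phi(4218) = 1296; group ≅ (Z/4218Z)^* ≅ Z/2Z × Z/18Z × Z/36Z

The n-th cyclotomic polynomial Φ_4218(x) is the minimal polynomial of zeta_4218 over Q and has degree phi(4218) = 1296. So Q(zeta_4218) is a degree-1296 Galois extension with Galois group (Z/4218Z)^*. By CRT, (Z/4218Z)^* ≅ (Z/2Z)^* × (Z/3Z)^* × (Z/19Z)^* × (Z/37Z)^*. Each prime-power unit group is (Z/2Z)^* ≅ trivial group (order 1); (Z/3Z)^* ≅ Z/2Z; (Z/19Z)^* ≅ Z/18Z; (Z/37Z)^* ≅ Z/36Z. Hence Gal(Q(zeta_4218)/Q) ≅ Z/2Z × Z/18Z × Z/36Z.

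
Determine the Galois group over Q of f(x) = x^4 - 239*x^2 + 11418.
Gal(K/Q) = V_4 (Klein four-group, Z/2Z × Z/2Z)

f factors as (x^2 - 66)(x^2 - 173), so the splitting field is K = Q(sqrt(66), sqrt(173)). The elements 66, 173, 11418 are all non-squares in Q, so sqrt(66) and sqrt(173) generate independent quadratic extensions. Thus [K:Q] = 4 and Gal(K/Q) is generated by the two order-2 automorphisms sqrt(66) ↦ -sqrt(66) and sqrt(173) ↦ -sqrt(173), giving V_4.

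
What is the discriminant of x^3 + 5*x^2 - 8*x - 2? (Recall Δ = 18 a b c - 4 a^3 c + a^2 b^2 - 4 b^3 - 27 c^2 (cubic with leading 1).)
Δ = 5980

For x^3 + a x^2 + b x + c the discriminant is Δ = 18 a b c - 4 a^3 c + a^2 b^2 - 4 b^3 - 27 c^2.
Plug a = 5, b = -8, c = -2:
  18*(5)*(-8)*(-2) - 4*(5)^3*(-2) + (5)^2*(-8)^2 - 4*(-8)^3 - 27*(-2)^2
  = 1440 + (1000) + 1600 + (2048) + (-108)
  = 5980.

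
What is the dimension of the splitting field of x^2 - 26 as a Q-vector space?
[K:Q] = 2

The polynomial x^2 - 26 is irreducible over Q since 26 is not a perfect square. Its splitting field is Q(sqrt(26)), which has degree 2 over Q.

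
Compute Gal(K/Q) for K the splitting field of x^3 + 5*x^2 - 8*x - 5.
Gal(K/Q) = S_3 (symmetric group of order 6)

Compute the discriminant of x^3 + (5)*x^2 + (-8)*x + (-5): Δ = 9073. Since Δ is not a rational square, the Galois group is not contained in A_3; it must be the full S_3 (irreducibility of the cubic rules out anything smaller).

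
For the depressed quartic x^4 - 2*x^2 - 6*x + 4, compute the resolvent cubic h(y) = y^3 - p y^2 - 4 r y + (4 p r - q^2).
h(y) = y^3 + 2*y^2 - 16*y - 68

Identify coefficients: p = -2, q = -6, r = 4.
Plug into h(y) = y^3 - p y^2 - 4 r y + (4 p r - q^2):
  h(y) = y^3 - (-2) y^2 - 4*(4) y + (4*(-2)*(4) - (-6)^2)
       = y^3 + (2) y^2 + (-16) y + (-68).
Simplifying: h(y) = y^3 + 2*y^2 - 16*y - 68.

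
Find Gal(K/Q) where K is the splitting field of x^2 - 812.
Gal(K/Q) = Z/2Z (cyclic of order 2)

x^2 - 812 is irreducible over Q since 812 is not a rational square. The splitting field Q(sqrt(812)) has degree 2 over Q, and its unique nontrivial automorphism is sqrt(812) ↦ -sqrt(812). Hence Gal(Q(sqrt(812))/Q) = Z/2Z.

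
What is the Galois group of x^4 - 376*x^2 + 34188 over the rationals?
Gal(K/Q) = V_4 (Klein four-group, Z/2Z × Z/2Z)

f factors as (x^2 - 154)(x^2 - 222), so the splitting field is K = Q(sqrt(154), sqrt(222)). The elements 154, 222, 34188 are all non-squares in Q, so sqrt(154) and sqrt(222) generate independent quadratic extensions. Thus [K:Q] = 4 and Gal(K/Q) is generated by the two order-2 automorphisms sqrt(154) ↦ -sqrt(154) and sqrt(222) ↦ -sqrt(222), giving V_4.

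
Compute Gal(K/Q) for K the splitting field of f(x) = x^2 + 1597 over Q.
Gal(K/Q) = Z/2Z (cyclic of order 2)

x^2 + 1597 is irreducible over Q since -1597 is not a rational square. The splitting field Q(sqrt(-1597)) has degree 2 over Q, and its unique nontrivial automorphism is sqrt(-1597) ↦ -sqrt(-1597). Hence Gal(Q(sqrt(-1597))/Q) = Z/2Z.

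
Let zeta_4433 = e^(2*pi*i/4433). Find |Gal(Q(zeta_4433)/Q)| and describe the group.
|Gal(Q(zeta_4433)/Q)| = phi(4433) = 3600; group ≅ (Z/4433Z)^* ≅ Z/10Z × Z/12Z × Z/30Z

The n-th cyclotomic polynomial Φ_4433(x) is the minimal polynomial of zeta_4433 over Q and has degree phi(4433) = 3600. So Q(zeta_4433) is a degree-3600 Galois extension with Galois group (Z/4433Z)^*. By CRT, (Z/4433Z)^* ≅ (Z/11Z)^* × (Z/13Z)^* × (Z/31Z)^*. Each prime-power unit group is (Z/11Z)^* ≅ Z/10Z; (Z/13Z)^* ≅ Z/12Z; (Z/31Z)^* ≅ Z/30Z. Hence Gal(Q(zeta_4433)/Q) ≅ Z/10Z × Z/12Z × Z/30Z.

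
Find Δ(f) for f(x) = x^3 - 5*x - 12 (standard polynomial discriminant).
Δ = -3388

For a depressed cubic x^3 + p x + q the discriminant is Δ = -4 p^3 - 27 q^2 = -4*(-5)^3 - 27*(-12)^2 = 500 - 3888 = -3388.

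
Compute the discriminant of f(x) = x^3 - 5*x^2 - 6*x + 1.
Δ = 2777

For x^3 + a x^2 + b x + c the discriminant is Δ = 18 a b c - 4 a^3 c + a^2 b^2 - 4 b^3 - 27 c^2.
Plug a = -5, b = -6, c = 1:
  18*(-5)*(-6)*(1) - 4*(-5)^3*(1) + (-5)^2*(-6)^2 - 4*(-6)^3 - 27*(1)^2
  = 540 + (500) + 900 + (864) + (-27)
  = 2777.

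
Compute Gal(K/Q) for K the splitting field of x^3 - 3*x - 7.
Gal(K/Q) = S_3 (symmetric group of order 6)

Compute the discriminant of x^3 + (0)*x^2 + (-3)*x + (-7): Δ = -1215. Since Δ is not a rational square, the Galois group is not contained in A_3; it must be the full S_3 (irreducibility of the cubic rules out anything smaller).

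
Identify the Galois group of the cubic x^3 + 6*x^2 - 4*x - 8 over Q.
Gal(K/Q) = S_3 (symmetric group of order 6)

Compute the discriminant of x^3 + (6)*x^2 + (-4)*x + (-8): Δ = 9472. Since Δ is not a rational square, the Galois group is not contained in A_3; it must be the full S_3 (irreducibility of the cubic rules out anything smaller).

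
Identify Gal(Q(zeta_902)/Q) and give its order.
|Gal(Q(zeta_902)/Q)| = phi(902) = 400; group ≅ (Z/902Z)^* ≅ Z/10Z × Z/40Z

The n-th cyclotomic polynomial Φ_902(x) is the minimal polynomial of zeta_902 over Q and has degree phi(902) = 400. So Q(zeta_902) is a degree-400 Galois extension with Galois group (Z/902Z)^*. By CRT, (Z/902Z)^* ≅ (Z/2Z)^* × (Z/11Z)^* × (Z/41Z)^*. Each prime-power unit group is (Z/2Z)^* ≅ trivial group (order 1); (Z/11Z)^* ≅ Z/10Z; (Z/41Z)^* ≅ Z/40Z. Hence Gal(Q(zeta_902)/Q) ≅ Z/10Z × Z/40Z.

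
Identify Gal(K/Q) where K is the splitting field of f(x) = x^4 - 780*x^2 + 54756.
Gal(K/Q) = Z/2Z (cyclic of order 2)

f factors as (x^2 - 702)(x^2 - 78), so the splitting field is K = Q(sqrt(702), sqrt(78)). The squarefree part of 702 is 78 and the squarefree part of 78 is also 78, so sqrt(702) and sqrt(78) are both rational multiples of sqrt(78). Hence Q(sqrt(702)) = Q(sqrt(78)) = Q(sqrt(78)), and the splitting field collapses to a single degree-2 extension with Galois group Z/2Z.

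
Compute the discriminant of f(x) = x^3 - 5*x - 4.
Δ = 68

For a depressed cubic x^3 + p x + q the discriminant is Δ = -4 p^3 - 27 q^2 = -4*(-5)^3 - 27*(-4)^2 = 500 - 432 = 68.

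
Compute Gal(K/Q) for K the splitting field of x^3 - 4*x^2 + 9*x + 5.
Gal(K/Q) = S_3 (symmetric group of order 6)

Compute the discriminant of x^3 + (-4)*x^2 + (9)*x + (5): Δ = -4255. Since Δ is not a rational square, the Galois group is not contained in A_3; it must be the full S_3 (irreducibility of the cubic rules out anything smaller).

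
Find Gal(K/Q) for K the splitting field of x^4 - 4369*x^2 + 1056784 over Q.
Gal(K/Q) = Z/2Z (cyclic of order 2)

f factors as (x^2 - 257)(x^2 - 4112), so the splitting field is K = Q(sqrt(257), sqrt(4112)). The squarefree part of 257 is 257 and the squarefree part of 4112 is also 257, so sqrt(257) and sqrt(4112) are both rational multiples of sqrt(257). Hence Q(sqrt(257)) = Q(sqrt(4112)) = Q(sqrt(257)), and the splitting field collapses to a single degree-2 extension with Galois group Z/2Z.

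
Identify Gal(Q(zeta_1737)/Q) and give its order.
|Gal(Q(zeta_1737)/Q)| = phi(1737) = 1152; group ≅ (Z/1737Z)^* ≅ Z/6Z × Z/192Z

The n-th cyclotomic polynomial Φ_1737(x) is the minimal polynomial of zeta_1737 over Q and has degree phi(1737) = 1152. So Q(zeta_1737) is a degree-1152 Galois extension with Galois group (Z/1737Z)^*. By CRT, (Z/1737Z)^* ≅ (Z/9Z)^* × (Z/193Z)^*. Each prime-power unit group is (Z/9Z)^* ≅ Z/6Z; (Z/193Z)^* ≅ Z/192Z. Hence Gal(Q(zeta_1737)/Q) ≅ Z/6Z × Z/192Z.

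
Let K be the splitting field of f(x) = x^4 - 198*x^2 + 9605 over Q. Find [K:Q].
[K:Q] = 4

f factors as (x^2 - 113)(x^2 - 85); the splitting field is K = Q(sqrt(113), sqrt(85)). Since 113, 85, and 9605 are all non-squares in Q, the three subfields Q(sqrt(113)), Q(sqrt(85)), Q(sqrt(9605)) are distinct degree-2 extensions, so [K:Q] = 4 (Klein four Galois group).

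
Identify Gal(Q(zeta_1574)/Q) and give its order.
|Gal(Q(zeta_1574)/Q)| = phi(1574) = 786; group ≅ (Z/1574Z)^* ≅ Z/786Z

The n-th cyclotomic polynomial Φ_1574(x) is the minimal polynomial of zeta_1574 over Q and has degree phi(1574) = 786. So Q(zeta_1574) is a degree-786 Galois extension with Galois group (Z/1574Z)^*. By CRT, (Z/1574Z)^* ≅ (Z/2Z)^* × (Z/787Z)^*. Each prime-power unit group is (Z/2Z)^* ≅ trivial group (order 1); (Z/787Z)^* ≅ Z/786Z. Hence Gal(Q(zeta_1574)/Q) ≅ Z/786Z.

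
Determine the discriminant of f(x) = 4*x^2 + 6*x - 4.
Δ = 100

For a quadratic a x^2 + b x + c the discriminant is Δ = b^2 - 4ac = (6)^2 - 4*(4)*(-4) = 36 - (-64) = 100.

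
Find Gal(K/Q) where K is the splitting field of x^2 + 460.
Gal(K/Q) = Z/2Z (cyclic of order 2)

x^2 + 460 is irreducible over Q since -460 is not a rational square. The splitting field Q(sqrt(-460)) has degree 2 over Q, and its unique nontrivial automorphism is sqrt(-460) ↦ -sqrt(-460). Hence Gal(Q(sqrt(-460))/Q) = Z/2Z.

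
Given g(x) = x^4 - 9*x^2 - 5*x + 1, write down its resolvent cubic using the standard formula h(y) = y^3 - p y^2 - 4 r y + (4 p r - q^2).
h(y) = y^3 + 9*y^2 - 4*y - 61

Identify coefficients: p = -9, q = -5, r = 1.
Plug into h(y) = y^3 - p y^2 - 4 r y + (4 p r - q^2):
  h(y) = y^3 - (-9) y^2 - 4*(1) y + (4*(-9)*(1) - (-5)^2)
       = y^3 + (9) y^2 + (-4) y + (-61).
Simplifying: h(y) = y^3 + 9*y^2 - 4*y - 61.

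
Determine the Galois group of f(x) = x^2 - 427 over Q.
Gal(K/Q) = Z/2Z (cyclic of order 2)

x^2 - 427 is irreducible over Q since 427 is not a rational square. The splitting field Q(sqrt(427)) has degree 2 over Q, and its unique nontrivial automorphism is sqrt(427) ↦ -sqrt(427). Hence Gal(Q(sqrt(427))/Q) = Z/2Z.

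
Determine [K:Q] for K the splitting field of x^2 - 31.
[K:Q] = 2

The polynomial x^2 - 31 is irreducible over Q since 31 is not a perfect square. Its splitting field is Q(sqrt(31)), which has degree 2 over Q.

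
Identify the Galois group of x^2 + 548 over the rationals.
Gal(K/Q) = Z/2Z (cyclic of order 2)

x^2 + 548 is irreducible over Q since -548 is not a rational square. The splitting field Q(sqrt(-548)) has degree 2 over Q, and its unique nontrivial automorphism is sqrt(-548) ↦ -sqrt(-548). Hence Gal(Q(sqrt(-548))/Q) = Z/2Z.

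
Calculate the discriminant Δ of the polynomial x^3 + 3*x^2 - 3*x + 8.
Δ = -3699

For x^3 + a x^2 + b x + c the discriminant is Δ = 18 a b c - 4 a^3 c + a^2 b^2 - 4 b^3 - 27 c^2.
Plug a = 3, b = -3, c = 8:
  18*(3)*(-3)*(8) - 4*(3)^3*(8) + (3)^2*(-3)^2 - 4*(-3)^3 - 27*(8)^2
  = -1296 + (-864) + 81 + (108) + (-1728)
  = -3699.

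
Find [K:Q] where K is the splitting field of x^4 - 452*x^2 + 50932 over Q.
[K:Q] = 4

f factors as (x^2 - 238)(x^2 - 214); the splitting field is K = Q(sqrt(238), sqrt(214)). Since 238, 214, and 50932 are all non-squares in Q, the three subfields Q(sqrt(238)), Q(sqrt(214)), Q(sqrt(50932)) are distinct degree-2 extensions, so [K:Q] = 4 (Klein four Galois group).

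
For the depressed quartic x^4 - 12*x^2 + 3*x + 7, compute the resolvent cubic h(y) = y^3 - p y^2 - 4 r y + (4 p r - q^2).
h(y) = y^3 + 12*y^2 - 28*y - 345

Identify coefficients: p = -12, q = 3, r = 7.
Plug into h(y) = y^3 - p y^2 - 4 r y + (4 p r - q^2):
  h(y) = y^3 - (-12) y^2 - 4*(7) y + (4*(-12)*(7) - (3)^2)
       = y^3 + (12) y^2 + (-28) y + (-345).
Simplifying: h(y) = y^3 + 12*y^2 - 28*y - 345.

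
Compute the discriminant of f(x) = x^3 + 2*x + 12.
Δ = -3920

For a depressed cubic x^3 + p x + q the discriminant is Δ = -4 p^3 - 27 q^2 = -4*(2)^3 - 27*(12)^2 = -32 - 3888 = -3920.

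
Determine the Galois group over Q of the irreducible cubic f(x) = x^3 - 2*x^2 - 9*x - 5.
Gal(K/Q) = S_3 (symmetric group of order 6)

Compute the discriminant of x^3 + (-2)*x^2 + (-9)*x + (-5): Δ = 785. Since Δ is not a rational square, the Galois group is not contained in A_3; it must be the full S_3 (irreducibility of the cubic rules out anything smaller).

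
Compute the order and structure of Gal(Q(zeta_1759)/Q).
|Gal(Q(zeta_1759)/Q)| = phi(1759) = 1758; group ≅ (Z/1759Z)^* ≅ Z/1758Z

The n-th cyclotomic polynomial Φ_1759(x) is the minimal polynomial of zeta_1759 over Q and has degree phi(1759) = 1758. So Q(zeta_1759) is a degree-1758 Galois extension with Galois group (Z/1759Z)^*. (Z/1759Z)^* is cyclic since 1759 is an odd prime power (or 4). Hence Gal(Q(zeta_1759)/Q) ≅ Z/1758Z.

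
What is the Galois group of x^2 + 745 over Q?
Gal(K/Q) = Z/2Z (cyclic of order 2)

x^2 + 745 is irreducible over Q since -745 is not a rational square. The splitting field Q(sqrt(-745)) has degree 2 over Q, and its unique nontrivial automorphism is sqrt(-745) ↦ -sqrt(-745). Hence Gal(Q(sqrt(-745))/Q) = Z/2Z.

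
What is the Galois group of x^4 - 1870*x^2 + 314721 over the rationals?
Gal(K/Q) = Z/2Z (cyclic of order 2)

f factors as (x^2 - 187)(x^2 - 1683), so the splitting field is K = Q(sqrt(187), sqrt(1683)). The squarefree part of 187 is 187 and the squarefree part of 1683 is also 187, so sqrt(187) and sqrt(1683) are both rational multiples of sqrt(187). Hence Q(sqrt(187)) = Q(sqrt(1683)) = Q(sqrt(187)), and the splitting field collapses to a single degree-2 extension with Galois group Z/2Z.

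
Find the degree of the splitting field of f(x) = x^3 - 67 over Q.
[K:Q] = 6

x^3 - 67 has one real root r = 67^(1/3) and two complex roots r*zeta_3, r*zeta_3^2 where zeta_3 = e^(2*pi*i/3). The splitting field is Q(r, zeta_3). [Q(r):Q] = 3 and [Q(zeta_3):Q] = 2 with gcd = 1, so [Q(r, zeta_3):Q] = 3 * 2 = 6.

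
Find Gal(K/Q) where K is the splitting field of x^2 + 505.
Gal(K/Q) = Z/2Z (cyclic of order 2)

x^2 + 505 is irreducible over Q since -505 is not a rational square. The splitting field Q(sqrt(-505)) has degree 2 over Q, and its unique nontrivial automorphism is sqrt(-505) ↦ -sqrt(-505). Hence Gal(Q(sqrt(-505))/Q) = Z/2Z.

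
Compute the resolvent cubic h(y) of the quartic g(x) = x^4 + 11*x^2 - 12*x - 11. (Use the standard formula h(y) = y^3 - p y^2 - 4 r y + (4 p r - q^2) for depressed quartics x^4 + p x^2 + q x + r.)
h(y) = y^3 - 11*y^2 + 44*y - 628

Identify coefficients: p = 11, q = -12, r = -11.
Plug into h(y) = y^3 - p y^2 - 4 r y + (4 p r - q^2):
  h(y) = y^3 - (11) y^2 - 4*(-11) y + (4*(11)*(-11) - (-12)^2)
       = y^3 + (-11) y^2 + (44) y + (-628).
Simplifying: h(y) = y^3 - 11*y^2 + 44*y - 628.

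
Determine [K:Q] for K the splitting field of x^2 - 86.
[K:Q] = 2

The polynomial x^2 - 86 is irreducible over Q since 86 is not a perfect square. Its splitting field is Q(sqrt(86)), which has degree 2 over Q.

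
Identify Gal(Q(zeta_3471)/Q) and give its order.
|Gal(Q(zeta_3471)/Q)| = phi(3471) = 2112; group ≅ (Z/3471Z)^* ≅ Z/2Z × Z/12Z × Z/88Z

The n-th cyclotomic polynomial Φ_3471(x) is the minimal polynomial of zeta_3471 over Q and has degree phi(3471) = 2112. So Q(zeta_3471) is a degree-2112 Galois extension with Galois group (Z/3471Z)^*. By CRT, (Z/3471Z)^* ≅ (Z/3Z)^* × (Z/13Z)^* × (Z/89Z)^*. Each prime-power unit group is (Z/3Z)^* ≅ Z/2Z; (Z/13Z)^* ≅ Z/12Z; (Z/89Z)^* ≅ Z/88Z. Hence Gal(Q(zeta_3471)/Q) ≅ Z/2Z × Z/12Z × Z/88Z.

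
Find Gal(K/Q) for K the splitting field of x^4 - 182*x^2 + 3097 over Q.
Gal(K/Q) = V_4 (Klein four-group, Z/2Z × Z/2Z)

f factors as (x^2 - 163)(x^2 - 19), so the splitting field is K = Q(sqrt(163), sqrt(19)). The elements 163, 19, 3097 are all non-squares in Q, so sqrt(163) and sqrt(19) generate independent quadratic extensions. Thus [K:Q] = 4 and Gal(K/Q) is generated by the two order-2 automorphisms sqrt(163) ↦ -sqrt(163) and sqrt(19) ↦ -sqrt(19), giving V_4.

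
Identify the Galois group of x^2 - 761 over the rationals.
Gal(K/Q) = Z/2Z (cyclic of order 2)

x^2 - 761 is irreducible over Q since 761 is not a rational square. The splitting field Q(sqrt(761)) has degree 2 over Q, and its unique nontrivial automorphism is sqrt(761) ↦ -sqrt(761). Hence Gal(Q(sqrt(761))/Q) = Z/2Z.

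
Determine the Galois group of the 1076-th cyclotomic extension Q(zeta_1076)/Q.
|Gal(Q(zeta_1076)/Q)| = phi(1076) = 536; group ≅ (Z/1076Z)^* ≅ Z/2Z × Z/268Z

The n-th cyclotomic polynomial Φ_1076(x) is the minimal polynomial of zeta_1076 over Q and has degree phi(1076) = 536. So Q(zeta_1076) is a degree-536 Galois extension with Galois group (Z/1076Z)^*. By CRT, (Z/1076Z)^* ≅ (Z/4Z)^* × (Z/269Z)^*. Each prime-power unit group is (Z/4Z)^* ≅ Z/2Z; (Z/269Z)^* ≅ Z/268Z. Hence Gal(Q(zeta_1076)/Q) ≅ Z/2Z × Z/268Z.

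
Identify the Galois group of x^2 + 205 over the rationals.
Gal(K/Q) = Z/2Z (cyclic of order 2)

x^2 + 205 is irreducible over Q since -205 is not a rational square. The splitting field Q(sqrt(-205)) has degree 2 over Q, and its unique nontrivial automorphism is sqrt(-205) ↦ -sqrt(-205). Hence Gal(Q(sqrt(-205))/Q) = Z/2Z.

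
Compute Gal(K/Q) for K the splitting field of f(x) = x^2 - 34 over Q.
Gal(K/Q) = Z/2Z (cyclic of order 2)

x^2 - 34 is irreducible over Q since 34 is not a rational square. The splitting field Q(sqrt(34)) has degree 2 over Q, and its unique nontrivial automorphism is sqrt(34) ↦ -sqrt(34). Hence Gal(Q(sqrt(34))/Q) = Z/2Z.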